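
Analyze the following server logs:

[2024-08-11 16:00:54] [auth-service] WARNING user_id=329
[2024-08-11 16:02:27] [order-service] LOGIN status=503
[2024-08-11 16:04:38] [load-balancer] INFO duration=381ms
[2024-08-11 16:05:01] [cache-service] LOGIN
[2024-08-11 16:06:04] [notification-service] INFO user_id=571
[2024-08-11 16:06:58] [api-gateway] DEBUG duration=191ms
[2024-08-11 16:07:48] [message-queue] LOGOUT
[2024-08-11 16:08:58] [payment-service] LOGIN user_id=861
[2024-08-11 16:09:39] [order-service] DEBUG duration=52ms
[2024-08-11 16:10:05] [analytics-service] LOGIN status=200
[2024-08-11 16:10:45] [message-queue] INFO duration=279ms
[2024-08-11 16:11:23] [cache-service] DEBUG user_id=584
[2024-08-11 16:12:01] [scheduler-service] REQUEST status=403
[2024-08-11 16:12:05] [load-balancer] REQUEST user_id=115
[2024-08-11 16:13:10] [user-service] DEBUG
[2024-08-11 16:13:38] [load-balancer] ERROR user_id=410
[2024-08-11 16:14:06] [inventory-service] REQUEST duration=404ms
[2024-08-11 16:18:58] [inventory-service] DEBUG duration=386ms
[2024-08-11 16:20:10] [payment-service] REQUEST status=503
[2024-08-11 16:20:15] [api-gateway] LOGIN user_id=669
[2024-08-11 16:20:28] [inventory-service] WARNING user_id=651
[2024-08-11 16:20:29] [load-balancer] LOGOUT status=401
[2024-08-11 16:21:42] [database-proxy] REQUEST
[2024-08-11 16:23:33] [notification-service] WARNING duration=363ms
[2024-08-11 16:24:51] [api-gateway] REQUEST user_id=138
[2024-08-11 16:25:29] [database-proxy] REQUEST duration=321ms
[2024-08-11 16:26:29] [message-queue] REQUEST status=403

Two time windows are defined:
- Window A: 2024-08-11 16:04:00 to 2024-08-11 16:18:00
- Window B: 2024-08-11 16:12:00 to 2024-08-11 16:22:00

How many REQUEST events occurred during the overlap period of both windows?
3

To find overlap events:

1. Window A: 2024-08-11 16:04:00 to 2024-08-11 16:18:00
2. Window B: 2024-08-11 16:12:00 to 2024-08-11 16:22:00
3. Overlap period: 2024-08-11 16:12:00 to 2024-08-11 16:18:00
4. Count REQUEST events in overlap: 3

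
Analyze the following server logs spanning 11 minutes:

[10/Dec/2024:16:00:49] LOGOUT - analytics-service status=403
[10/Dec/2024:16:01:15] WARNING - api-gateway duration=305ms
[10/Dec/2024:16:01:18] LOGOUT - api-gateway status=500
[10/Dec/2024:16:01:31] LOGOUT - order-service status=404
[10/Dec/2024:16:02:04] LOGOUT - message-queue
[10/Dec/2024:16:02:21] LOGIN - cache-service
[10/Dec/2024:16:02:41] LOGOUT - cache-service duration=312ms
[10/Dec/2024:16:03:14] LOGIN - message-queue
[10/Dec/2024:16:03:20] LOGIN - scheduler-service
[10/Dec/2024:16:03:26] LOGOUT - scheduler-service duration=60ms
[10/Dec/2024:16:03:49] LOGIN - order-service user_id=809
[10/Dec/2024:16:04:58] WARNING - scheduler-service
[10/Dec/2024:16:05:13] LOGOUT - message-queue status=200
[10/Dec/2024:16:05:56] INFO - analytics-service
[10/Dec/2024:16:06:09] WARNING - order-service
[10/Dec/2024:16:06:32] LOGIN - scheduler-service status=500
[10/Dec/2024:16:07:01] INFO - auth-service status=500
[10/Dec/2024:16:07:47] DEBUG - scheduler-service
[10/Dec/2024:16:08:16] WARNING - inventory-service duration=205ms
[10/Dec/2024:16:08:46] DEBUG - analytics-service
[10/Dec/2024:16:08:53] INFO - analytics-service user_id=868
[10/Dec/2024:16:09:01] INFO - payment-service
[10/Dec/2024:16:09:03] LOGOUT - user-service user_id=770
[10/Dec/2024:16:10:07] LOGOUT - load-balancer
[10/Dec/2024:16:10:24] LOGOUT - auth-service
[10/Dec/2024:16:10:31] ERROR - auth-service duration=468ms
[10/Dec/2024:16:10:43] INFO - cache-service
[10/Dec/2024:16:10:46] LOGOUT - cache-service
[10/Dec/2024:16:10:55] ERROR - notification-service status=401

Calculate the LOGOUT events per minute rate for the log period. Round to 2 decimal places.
1.0

To calculate the rate:

1. Count total LOGOUT events: 11
2. Total time period: 11 minutes
3. Rate = 11 / 11 = 1.0 events per minute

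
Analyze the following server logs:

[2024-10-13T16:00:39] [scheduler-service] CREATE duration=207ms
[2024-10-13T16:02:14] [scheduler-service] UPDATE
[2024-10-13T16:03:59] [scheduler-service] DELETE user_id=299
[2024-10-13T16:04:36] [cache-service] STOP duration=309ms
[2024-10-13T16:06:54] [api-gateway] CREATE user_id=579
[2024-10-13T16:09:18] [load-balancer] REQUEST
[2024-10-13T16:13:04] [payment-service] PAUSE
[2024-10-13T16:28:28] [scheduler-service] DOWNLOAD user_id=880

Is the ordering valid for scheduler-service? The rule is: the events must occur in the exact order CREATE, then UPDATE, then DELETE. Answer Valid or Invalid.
Valid

To validate ordering:

1. Required order: CREATE → UPDATE → DELETE
2. Rule: the events must occur in the exact order CREATE, then UPDATE, then DELETE
3. Check actual order of events for scheduler-service
4. Result: Valid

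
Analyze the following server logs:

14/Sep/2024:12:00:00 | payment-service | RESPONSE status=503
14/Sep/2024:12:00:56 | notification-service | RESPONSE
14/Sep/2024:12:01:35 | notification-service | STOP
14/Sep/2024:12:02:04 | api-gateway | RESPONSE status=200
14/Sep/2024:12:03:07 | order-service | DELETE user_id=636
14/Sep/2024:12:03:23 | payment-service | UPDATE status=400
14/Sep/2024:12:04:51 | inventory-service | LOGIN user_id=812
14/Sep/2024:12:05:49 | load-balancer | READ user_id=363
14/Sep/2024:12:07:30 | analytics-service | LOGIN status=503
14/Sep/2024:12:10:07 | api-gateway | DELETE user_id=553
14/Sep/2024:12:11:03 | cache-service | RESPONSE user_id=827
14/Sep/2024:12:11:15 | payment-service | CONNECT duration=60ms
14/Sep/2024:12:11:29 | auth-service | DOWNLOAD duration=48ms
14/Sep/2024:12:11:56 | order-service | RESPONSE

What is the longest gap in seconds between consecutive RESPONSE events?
539

To find the longest gap:

1. Extract all RESPONSE events in chronological order
2. Calculate time differences between consecutive events
3. Find the maximum difference
4. Longest gap: 539 seconds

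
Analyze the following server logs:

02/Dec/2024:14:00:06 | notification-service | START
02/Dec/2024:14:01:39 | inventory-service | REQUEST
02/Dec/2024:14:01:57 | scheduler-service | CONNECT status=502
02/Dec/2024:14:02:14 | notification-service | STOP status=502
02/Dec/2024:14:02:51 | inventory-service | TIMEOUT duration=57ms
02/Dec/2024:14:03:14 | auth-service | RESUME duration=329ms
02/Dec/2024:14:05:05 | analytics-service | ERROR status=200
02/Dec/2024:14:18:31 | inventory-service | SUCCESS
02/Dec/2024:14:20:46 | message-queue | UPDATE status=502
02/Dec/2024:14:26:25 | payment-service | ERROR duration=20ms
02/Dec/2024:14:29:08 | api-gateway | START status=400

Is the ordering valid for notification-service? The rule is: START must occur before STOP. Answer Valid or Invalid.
Valid

To validate ordering:

1. Required order: START → STOP
2. Rule: START must occur before STOP
3. Check actual order of events for notification-service
4. Result: Valid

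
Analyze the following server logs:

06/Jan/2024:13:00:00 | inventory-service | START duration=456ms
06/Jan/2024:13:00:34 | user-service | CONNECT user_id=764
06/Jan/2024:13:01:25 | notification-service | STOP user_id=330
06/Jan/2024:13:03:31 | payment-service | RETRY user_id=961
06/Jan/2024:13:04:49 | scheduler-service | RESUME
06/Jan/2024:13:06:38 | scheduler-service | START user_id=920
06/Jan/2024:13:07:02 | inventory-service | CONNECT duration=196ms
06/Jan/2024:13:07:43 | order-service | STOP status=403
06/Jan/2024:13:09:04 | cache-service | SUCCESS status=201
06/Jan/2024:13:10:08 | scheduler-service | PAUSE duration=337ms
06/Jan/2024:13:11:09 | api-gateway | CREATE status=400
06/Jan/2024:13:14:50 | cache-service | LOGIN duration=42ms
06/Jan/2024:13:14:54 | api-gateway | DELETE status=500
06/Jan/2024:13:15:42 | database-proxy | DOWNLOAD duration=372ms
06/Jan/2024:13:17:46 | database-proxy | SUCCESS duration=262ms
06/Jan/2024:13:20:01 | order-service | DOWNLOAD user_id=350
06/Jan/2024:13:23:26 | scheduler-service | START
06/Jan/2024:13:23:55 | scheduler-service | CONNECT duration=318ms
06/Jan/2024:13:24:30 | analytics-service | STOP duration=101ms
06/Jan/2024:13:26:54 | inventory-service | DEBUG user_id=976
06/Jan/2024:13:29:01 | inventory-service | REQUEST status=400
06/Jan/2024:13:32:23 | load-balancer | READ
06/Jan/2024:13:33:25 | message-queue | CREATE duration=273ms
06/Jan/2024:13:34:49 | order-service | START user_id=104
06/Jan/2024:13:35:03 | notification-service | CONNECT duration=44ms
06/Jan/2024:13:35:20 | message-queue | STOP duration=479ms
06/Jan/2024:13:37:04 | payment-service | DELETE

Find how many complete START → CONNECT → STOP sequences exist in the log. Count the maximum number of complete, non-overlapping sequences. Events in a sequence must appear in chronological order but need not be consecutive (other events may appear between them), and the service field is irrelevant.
4

To count sequences:

1. Look for pattern: START → CONNECT → STOP
2. Greedily scan the log in chronological order, matching each sequence element in turn (ignoring service)
3. Each time the full pattern completes, increment the count and restart matching from the next event
4. Complete non-overlapping sequences found: 4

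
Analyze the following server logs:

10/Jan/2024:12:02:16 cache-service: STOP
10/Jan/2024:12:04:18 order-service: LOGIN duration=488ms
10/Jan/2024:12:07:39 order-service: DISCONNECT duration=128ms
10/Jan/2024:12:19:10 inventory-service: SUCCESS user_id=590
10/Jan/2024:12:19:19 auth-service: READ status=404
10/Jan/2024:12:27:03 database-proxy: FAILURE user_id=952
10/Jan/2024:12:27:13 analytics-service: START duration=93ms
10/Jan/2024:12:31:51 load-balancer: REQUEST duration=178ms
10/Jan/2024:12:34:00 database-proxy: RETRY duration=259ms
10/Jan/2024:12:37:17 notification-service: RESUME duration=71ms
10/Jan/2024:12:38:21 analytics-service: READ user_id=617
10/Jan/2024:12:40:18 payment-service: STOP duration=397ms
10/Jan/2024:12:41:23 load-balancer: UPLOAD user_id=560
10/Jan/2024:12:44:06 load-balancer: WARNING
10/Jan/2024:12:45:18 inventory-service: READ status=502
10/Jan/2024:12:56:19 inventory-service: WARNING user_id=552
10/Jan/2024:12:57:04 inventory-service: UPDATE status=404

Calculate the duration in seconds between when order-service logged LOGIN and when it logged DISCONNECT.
201

To find the time between events:

1. Locate the first LOGIN event for order-service: 10/Jan/2024:12:04:18
2. Locate the first DISCONNECT event for order-service: 10/Jan/2024:12:07:39
3. Calculate the difference: 10/Jan/2024:12:07:39 - 10/Jan/2024:12:04:18 = 201 seconds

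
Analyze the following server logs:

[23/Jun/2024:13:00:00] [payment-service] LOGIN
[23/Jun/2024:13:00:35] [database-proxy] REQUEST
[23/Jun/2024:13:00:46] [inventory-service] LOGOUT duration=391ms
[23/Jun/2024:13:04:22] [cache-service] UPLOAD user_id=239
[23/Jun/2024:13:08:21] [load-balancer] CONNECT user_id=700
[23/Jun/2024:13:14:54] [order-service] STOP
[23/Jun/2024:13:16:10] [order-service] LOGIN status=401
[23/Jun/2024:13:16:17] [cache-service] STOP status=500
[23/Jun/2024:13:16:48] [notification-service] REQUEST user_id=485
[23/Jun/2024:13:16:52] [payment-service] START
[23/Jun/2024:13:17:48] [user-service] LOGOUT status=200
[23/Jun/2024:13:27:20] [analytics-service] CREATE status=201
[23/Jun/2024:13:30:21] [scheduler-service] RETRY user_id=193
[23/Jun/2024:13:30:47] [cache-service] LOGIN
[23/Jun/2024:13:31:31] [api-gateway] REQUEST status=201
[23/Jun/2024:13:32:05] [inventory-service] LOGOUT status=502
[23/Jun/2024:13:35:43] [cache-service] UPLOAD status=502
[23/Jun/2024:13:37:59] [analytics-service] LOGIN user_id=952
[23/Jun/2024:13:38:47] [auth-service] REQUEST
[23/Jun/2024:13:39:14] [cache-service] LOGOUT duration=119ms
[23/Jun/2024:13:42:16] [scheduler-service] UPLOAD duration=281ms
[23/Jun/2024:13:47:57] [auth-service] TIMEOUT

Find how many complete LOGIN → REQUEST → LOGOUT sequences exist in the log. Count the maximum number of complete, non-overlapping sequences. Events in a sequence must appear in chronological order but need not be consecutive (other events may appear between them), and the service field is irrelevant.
4

To count sequences:

1. Look for pattern: LOGIN → REQUEST → LOGOUT
2. Greedily scan the log in chronological order, matching each sequence element in turn (ignoring service)
3. Each time the full pattern completes, increment the count and restart matching from the next event
4. Complete non-overlapping sequences found: 4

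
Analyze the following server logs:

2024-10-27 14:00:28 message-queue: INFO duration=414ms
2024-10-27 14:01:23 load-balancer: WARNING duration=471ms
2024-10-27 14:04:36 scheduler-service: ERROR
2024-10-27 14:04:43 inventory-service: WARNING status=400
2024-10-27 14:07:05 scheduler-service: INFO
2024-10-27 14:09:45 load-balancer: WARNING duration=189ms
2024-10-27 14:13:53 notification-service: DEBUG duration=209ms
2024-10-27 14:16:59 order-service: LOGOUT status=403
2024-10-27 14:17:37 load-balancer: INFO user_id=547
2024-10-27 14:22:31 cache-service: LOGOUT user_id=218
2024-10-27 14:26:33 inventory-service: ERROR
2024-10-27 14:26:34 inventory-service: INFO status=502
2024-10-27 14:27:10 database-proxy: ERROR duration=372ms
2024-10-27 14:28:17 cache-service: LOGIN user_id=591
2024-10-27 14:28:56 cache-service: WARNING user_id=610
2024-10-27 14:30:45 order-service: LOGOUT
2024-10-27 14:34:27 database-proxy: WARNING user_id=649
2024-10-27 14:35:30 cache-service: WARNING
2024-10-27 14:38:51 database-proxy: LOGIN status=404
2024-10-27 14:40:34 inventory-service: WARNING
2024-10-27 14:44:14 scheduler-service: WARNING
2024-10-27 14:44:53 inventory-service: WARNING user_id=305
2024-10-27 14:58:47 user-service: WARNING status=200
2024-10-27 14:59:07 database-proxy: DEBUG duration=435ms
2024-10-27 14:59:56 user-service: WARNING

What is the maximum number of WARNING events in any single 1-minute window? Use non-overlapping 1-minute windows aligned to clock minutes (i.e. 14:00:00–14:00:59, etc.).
2

To find the burst window:

1. Divide the log period into non-overlapping 1-minute windows starting at 14:00
2. Count WARNING events in each window
3. Find the window with maximum count
4. Maximum events in a window: 2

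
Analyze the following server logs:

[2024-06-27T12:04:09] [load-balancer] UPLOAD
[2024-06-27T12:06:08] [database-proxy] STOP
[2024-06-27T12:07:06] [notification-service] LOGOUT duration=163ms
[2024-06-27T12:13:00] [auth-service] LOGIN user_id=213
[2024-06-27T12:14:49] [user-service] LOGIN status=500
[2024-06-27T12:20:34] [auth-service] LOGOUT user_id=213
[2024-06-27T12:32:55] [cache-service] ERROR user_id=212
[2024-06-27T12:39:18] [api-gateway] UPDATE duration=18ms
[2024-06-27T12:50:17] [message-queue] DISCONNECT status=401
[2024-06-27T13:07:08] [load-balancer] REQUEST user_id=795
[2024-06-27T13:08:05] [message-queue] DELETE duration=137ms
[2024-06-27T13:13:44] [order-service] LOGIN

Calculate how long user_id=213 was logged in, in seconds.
454

To calculate session duration:

1. Find LOGIN event for user_id=213: 2024-06-27T12:13:00
2. Find LOGOUT event for user_id=213: 2024-06-27T12:20:34
3. Session duration: 2024-06-27T12:20:34 - 2024-06-27T12:13:00 = 454 seconds (7 minutes)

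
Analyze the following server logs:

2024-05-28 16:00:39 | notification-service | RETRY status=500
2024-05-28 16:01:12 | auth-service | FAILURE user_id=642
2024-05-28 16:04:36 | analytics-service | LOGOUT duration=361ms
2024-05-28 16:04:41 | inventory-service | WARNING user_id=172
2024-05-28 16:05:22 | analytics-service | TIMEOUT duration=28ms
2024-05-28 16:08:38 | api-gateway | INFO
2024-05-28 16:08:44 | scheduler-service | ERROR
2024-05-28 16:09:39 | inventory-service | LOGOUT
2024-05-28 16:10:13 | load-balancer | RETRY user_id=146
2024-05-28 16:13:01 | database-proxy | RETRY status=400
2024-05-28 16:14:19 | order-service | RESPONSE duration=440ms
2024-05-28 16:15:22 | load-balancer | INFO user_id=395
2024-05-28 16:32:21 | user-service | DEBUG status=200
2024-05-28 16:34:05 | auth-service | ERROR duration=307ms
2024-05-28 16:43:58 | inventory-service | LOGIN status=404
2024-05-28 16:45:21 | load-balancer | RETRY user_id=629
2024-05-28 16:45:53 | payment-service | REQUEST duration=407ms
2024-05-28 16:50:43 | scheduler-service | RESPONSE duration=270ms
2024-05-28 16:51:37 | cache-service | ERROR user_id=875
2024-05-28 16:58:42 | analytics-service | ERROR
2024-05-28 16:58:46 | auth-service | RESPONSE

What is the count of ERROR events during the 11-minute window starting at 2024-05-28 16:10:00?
0

To count events in the time window:

1. Window boundaries: 2024-05-28 16:10:00 to 2024-05-28 16:21:00
2. Filter for ERROR events within this window
3. Count matching events: 0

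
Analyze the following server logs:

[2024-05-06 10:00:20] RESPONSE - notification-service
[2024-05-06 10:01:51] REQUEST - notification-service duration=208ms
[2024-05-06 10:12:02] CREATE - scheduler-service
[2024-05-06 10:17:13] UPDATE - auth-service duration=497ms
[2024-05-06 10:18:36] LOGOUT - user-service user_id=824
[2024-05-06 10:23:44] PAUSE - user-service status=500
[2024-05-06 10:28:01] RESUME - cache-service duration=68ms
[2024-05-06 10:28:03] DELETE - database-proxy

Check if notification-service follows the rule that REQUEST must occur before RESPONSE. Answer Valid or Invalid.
Invalid

To validate ordering:

1. Required order: REQUEST → RESPONSE
2. Rule: REQUEST must occur before RESPONSE
3. Check actual order of events for notification-service
4. Result: Invalid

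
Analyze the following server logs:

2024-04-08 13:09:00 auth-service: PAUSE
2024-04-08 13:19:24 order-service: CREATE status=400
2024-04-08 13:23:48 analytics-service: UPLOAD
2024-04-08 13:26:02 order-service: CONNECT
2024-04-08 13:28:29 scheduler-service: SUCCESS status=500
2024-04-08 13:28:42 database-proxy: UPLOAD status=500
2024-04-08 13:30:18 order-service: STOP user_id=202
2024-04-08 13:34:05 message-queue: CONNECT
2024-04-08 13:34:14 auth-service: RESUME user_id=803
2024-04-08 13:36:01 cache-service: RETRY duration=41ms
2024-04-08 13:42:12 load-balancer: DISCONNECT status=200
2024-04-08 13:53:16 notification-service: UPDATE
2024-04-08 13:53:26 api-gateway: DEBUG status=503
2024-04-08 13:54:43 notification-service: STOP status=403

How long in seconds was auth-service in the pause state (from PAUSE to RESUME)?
1514

To calculate state duration:

1. Find PAUSE event for auth-service: 2024-04-08 13:09:00
2. Find RESUME event for auth-service: 2024-04-08 13:34:14
3. Calculate duration: 2024-04-08 13:34:14 - 2024-04-08 13:09:00 = 1514 seconds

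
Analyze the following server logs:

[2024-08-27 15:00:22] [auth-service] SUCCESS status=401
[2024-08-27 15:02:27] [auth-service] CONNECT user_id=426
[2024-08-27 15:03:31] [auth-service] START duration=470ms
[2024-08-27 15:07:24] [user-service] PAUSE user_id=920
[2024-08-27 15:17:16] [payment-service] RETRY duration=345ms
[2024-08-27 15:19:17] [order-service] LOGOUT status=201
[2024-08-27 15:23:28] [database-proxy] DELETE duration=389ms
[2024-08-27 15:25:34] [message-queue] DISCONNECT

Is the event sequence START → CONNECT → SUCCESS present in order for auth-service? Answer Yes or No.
No

To verify sequence order:

1. Find all events in sequence START → CONNECT → SUCCESS for auth-service
2. Extract their timestamps
3. Check if timestamps are in ascending order
4. Result: No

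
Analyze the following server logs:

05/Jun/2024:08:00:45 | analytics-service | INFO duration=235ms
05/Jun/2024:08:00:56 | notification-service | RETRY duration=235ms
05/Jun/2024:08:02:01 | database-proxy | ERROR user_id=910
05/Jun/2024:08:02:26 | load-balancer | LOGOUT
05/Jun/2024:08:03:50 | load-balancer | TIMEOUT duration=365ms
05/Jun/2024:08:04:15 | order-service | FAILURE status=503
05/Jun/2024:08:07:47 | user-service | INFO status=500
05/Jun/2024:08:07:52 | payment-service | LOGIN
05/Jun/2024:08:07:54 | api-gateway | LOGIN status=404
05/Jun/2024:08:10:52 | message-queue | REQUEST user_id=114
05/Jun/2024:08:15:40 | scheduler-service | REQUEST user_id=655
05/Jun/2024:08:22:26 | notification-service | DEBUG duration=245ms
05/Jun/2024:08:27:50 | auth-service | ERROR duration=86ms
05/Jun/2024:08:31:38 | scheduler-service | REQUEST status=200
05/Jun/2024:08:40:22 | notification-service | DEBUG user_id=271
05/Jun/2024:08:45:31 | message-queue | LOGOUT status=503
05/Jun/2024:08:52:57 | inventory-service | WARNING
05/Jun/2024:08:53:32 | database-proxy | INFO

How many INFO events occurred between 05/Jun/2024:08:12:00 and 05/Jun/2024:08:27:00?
0

To count events in the time window:

1. Window boundaries: 05/Jun/2024:08:12:00 to 05/Jun/2024:08:27:00
2. Filter for INFO events within this window
3. Count matching events: 0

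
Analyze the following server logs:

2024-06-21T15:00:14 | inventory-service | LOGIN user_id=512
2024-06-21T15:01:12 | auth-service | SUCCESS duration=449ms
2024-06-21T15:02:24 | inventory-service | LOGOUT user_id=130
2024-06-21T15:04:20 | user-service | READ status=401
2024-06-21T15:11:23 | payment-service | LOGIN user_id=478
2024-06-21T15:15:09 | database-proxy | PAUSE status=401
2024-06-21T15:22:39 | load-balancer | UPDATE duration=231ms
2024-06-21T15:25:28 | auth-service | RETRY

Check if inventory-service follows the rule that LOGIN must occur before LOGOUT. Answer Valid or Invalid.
Valid

To validate ordering:

1. Required order: LOGIN → LOGOUT
2. Rule: LOGIN must occur before LOGOUT
3. Check actual order of events for inventory-service
4. Result: Valid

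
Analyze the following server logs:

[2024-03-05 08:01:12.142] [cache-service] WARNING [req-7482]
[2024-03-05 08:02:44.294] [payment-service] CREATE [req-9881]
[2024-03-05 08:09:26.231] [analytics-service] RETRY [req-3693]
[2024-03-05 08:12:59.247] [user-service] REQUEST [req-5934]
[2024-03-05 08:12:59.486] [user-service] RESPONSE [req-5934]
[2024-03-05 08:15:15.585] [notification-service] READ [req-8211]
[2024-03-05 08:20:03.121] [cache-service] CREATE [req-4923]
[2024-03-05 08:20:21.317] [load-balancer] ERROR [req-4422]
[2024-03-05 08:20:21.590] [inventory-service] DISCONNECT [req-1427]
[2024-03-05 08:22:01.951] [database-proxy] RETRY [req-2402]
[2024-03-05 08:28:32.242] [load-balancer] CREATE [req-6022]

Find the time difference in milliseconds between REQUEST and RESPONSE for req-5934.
239

To calculate latency:

1. Find REQUEST with id req-5934: 2024-03-05 08:12:59.247
2. Find RESPONSE with id req-5934: 2024-03-05 08:12:59.486
3. Latency: 2024-03-05 08:12:59.486 - 2024-03-05 08:12:59.247 = 239ms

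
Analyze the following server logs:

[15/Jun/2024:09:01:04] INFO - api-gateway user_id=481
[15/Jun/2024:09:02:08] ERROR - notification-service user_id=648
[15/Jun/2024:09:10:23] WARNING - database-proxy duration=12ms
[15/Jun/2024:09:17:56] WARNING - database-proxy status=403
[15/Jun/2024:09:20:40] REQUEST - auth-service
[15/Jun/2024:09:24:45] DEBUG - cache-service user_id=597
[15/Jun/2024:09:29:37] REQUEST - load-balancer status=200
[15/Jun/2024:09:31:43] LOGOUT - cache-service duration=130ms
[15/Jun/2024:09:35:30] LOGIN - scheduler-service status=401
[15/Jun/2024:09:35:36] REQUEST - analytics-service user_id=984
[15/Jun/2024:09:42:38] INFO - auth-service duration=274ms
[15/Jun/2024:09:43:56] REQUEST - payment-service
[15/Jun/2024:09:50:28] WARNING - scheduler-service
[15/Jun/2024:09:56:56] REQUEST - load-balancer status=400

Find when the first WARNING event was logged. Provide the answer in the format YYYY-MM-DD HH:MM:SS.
2024-06-15 09:10:23

To find the first event:

1. Filter for all WARNING events
2. Sort by timestamp
3. Select the first one
4. Timestamp: 2024-06-15 09:10:23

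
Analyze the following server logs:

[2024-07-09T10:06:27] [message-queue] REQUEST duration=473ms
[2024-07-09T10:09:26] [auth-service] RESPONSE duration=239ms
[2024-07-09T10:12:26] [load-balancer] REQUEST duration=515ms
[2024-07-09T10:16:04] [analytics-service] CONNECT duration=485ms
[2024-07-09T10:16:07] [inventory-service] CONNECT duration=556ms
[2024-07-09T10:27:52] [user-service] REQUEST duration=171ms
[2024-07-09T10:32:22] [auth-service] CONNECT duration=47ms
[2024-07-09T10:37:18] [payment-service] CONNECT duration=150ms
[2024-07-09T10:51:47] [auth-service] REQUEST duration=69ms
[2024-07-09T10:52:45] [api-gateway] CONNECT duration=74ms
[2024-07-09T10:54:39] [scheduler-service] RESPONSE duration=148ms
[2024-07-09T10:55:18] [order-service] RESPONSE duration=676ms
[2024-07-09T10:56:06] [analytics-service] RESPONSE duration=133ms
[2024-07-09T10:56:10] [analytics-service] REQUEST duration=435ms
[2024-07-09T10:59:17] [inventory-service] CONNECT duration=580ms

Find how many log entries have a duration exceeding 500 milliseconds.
4

To count timeouts:

1. Threshold: 500ms
2. Extract duration from each log entry
3. Count entries where duration > 500
4. Timeout count: 4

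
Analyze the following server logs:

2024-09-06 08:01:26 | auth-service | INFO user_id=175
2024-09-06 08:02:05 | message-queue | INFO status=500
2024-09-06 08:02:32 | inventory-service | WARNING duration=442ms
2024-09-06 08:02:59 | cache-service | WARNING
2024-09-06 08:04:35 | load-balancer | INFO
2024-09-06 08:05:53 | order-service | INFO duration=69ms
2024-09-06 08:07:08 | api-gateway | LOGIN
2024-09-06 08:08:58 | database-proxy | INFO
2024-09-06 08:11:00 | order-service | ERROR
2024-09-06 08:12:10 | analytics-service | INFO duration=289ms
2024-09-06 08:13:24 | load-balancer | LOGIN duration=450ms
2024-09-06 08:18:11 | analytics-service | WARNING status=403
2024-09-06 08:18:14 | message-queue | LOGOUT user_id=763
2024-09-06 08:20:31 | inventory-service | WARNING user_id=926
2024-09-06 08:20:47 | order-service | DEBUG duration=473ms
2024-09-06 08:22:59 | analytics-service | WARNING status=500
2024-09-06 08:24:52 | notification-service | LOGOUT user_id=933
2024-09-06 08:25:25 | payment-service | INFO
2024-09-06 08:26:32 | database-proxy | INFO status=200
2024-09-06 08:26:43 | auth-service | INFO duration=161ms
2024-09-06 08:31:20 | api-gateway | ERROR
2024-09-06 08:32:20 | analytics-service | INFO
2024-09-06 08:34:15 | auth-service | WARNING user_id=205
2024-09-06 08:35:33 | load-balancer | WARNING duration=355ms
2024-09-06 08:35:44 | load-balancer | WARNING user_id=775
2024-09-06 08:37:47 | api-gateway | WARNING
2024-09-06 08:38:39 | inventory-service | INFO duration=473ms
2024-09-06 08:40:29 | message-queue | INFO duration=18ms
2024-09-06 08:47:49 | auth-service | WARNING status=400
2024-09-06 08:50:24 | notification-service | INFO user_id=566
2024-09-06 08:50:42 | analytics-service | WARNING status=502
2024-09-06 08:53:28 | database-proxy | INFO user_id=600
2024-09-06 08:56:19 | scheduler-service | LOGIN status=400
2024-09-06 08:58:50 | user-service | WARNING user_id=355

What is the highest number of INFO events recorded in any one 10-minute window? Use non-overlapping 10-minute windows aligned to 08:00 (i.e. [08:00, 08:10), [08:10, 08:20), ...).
5

To find the burst window:

1. Divide the log period into non-overlapping 10-minute windows starting at 08:00
2. Count INFO events in each window
3. Find the window with maximum count
4. Maximum events in a window: 5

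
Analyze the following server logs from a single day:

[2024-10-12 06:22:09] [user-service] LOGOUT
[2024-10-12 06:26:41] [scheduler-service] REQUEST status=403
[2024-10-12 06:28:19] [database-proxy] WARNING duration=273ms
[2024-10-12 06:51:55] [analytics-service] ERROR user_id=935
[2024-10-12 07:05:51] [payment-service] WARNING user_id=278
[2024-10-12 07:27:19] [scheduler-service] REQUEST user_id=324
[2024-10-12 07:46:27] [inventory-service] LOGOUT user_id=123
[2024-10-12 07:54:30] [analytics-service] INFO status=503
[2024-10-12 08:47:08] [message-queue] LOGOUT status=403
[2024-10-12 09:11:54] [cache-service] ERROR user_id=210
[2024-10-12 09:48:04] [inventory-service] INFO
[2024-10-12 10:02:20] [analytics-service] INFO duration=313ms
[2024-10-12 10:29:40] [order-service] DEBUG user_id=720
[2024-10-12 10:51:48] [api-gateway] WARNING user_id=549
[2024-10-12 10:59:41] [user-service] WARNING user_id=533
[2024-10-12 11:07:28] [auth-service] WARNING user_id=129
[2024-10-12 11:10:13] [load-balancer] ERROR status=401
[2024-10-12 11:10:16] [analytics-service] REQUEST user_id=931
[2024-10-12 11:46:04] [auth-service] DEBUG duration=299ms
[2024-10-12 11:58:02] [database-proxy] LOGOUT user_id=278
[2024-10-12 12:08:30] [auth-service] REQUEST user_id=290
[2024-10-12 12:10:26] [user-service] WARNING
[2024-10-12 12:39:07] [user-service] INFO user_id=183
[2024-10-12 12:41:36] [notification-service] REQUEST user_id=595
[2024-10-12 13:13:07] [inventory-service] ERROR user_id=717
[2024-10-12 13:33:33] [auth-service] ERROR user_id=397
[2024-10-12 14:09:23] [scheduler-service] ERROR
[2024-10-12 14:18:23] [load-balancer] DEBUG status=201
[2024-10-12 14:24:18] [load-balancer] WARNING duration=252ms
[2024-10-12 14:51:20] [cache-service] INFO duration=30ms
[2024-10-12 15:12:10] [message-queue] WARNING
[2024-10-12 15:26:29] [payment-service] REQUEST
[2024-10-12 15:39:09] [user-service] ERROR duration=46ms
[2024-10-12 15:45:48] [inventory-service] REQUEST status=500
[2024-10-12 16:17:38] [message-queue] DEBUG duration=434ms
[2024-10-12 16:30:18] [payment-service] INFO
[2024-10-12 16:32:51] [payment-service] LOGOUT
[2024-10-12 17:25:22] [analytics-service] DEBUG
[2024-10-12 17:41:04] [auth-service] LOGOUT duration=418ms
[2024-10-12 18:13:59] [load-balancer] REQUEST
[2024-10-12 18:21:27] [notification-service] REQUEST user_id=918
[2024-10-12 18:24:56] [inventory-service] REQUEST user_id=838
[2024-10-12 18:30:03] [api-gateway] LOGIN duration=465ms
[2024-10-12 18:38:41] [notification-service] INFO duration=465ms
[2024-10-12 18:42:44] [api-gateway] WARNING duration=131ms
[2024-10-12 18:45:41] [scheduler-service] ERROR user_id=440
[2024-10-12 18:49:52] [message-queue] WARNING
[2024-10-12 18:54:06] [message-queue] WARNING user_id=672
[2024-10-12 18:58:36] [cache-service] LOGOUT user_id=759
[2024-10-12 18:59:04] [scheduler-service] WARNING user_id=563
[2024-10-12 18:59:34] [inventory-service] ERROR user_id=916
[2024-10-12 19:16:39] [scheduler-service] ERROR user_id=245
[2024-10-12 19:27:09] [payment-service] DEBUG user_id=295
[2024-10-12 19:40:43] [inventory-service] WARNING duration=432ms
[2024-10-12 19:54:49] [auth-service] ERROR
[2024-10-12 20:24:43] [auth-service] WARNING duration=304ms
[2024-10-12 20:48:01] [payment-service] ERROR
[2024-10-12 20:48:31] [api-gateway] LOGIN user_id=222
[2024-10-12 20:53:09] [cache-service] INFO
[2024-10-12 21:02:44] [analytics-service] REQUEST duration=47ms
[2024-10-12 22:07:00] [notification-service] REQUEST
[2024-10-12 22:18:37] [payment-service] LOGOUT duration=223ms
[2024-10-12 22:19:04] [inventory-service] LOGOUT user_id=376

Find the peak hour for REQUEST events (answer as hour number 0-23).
18

To find the peak hour:

1. Group all REQUEST events by hour
2. Count events in each hour
3. Find hour with maximum count
4. Peak hour: 18 (with 3 events)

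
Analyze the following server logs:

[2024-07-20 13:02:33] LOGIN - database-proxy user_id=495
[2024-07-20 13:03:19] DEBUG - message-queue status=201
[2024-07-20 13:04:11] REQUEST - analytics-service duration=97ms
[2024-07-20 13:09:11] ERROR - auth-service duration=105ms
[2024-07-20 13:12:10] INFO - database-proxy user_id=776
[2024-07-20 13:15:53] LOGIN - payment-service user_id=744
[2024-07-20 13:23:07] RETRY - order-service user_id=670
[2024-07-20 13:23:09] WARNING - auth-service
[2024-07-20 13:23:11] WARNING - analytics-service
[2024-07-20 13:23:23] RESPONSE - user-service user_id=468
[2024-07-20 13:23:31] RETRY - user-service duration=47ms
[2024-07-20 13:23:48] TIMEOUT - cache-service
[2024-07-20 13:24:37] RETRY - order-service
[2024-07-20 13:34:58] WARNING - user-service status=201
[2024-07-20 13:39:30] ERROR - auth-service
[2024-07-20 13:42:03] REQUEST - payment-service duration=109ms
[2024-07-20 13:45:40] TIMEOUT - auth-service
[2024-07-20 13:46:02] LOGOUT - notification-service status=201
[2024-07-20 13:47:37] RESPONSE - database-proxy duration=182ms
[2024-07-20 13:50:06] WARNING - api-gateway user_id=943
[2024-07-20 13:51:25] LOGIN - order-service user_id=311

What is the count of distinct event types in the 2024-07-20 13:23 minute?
4

To count unique event types:

1. Filter events in the minute starting at 2024-07-20 13:23
2. Extract event types from matching entries
3. Count unique types: 4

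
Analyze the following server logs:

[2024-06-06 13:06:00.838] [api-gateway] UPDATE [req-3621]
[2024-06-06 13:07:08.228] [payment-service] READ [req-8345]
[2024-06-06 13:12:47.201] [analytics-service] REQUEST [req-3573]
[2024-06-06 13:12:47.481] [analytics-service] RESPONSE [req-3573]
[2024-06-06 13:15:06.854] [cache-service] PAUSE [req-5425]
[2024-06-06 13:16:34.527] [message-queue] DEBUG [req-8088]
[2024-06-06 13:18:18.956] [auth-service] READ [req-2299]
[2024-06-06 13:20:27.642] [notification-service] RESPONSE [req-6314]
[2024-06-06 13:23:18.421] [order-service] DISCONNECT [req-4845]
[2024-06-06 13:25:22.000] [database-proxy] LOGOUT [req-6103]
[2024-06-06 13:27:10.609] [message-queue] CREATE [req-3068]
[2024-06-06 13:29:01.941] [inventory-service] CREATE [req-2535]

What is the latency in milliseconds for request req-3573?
280

To calculate latency:

1. Find REQUEST with id req-3573: 2024-06-06 13:12:47.201
2. Find RESPONSE with id req-3573: 2024-06-06 13:12:47.481
3. Latency: 2024-06-06 13:12:47.481 - 2024-06-06 13:12:47.201 = 280ms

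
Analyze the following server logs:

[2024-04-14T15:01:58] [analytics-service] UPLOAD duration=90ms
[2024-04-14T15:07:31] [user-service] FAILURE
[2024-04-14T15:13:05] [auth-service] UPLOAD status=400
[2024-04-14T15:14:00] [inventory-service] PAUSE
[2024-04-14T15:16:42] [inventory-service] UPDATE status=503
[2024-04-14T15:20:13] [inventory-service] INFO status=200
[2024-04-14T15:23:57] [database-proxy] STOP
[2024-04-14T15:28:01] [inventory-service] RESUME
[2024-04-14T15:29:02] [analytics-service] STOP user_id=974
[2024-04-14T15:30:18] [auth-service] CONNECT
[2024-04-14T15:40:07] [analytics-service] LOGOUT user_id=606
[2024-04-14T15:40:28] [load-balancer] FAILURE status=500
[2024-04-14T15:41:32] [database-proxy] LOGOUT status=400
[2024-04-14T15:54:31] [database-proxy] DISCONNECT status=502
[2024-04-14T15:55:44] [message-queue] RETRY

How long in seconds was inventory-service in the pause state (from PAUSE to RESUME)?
841

To calculate state duration:

1. Find PAUSE event for inventory-service: 2024-04-14T15:14:00
2. Find RESUME event for inventory-service: 2024-04-14T15:28:01
3. Calculate duration: 2024-04-14T15:28:01 - 2024-04-14T15:14:00 = 841 seconds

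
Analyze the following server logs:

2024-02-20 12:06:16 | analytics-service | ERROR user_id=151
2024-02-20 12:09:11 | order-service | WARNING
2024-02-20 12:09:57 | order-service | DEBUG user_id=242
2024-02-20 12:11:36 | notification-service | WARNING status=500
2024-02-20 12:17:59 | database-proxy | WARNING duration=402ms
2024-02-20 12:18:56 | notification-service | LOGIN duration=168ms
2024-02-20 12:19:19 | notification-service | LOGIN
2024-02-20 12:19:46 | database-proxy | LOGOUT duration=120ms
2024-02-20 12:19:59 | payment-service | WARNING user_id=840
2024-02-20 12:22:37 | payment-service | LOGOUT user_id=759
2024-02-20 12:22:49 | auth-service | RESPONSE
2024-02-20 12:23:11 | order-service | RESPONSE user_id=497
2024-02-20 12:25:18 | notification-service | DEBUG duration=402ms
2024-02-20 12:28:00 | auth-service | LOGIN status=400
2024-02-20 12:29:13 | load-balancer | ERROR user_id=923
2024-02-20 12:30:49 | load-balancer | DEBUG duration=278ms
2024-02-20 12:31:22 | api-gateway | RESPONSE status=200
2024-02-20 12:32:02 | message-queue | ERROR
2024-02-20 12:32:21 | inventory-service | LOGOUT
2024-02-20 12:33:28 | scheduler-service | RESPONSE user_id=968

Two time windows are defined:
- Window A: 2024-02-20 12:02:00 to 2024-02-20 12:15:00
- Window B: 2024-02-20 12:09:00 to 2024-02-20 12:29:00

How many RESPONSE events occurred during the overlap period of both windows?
0

To find overlap events:

1. Window A: 2024-02-20 12:02:00 to 2024-02-20 12:15:00
2. Window B: 2024-02-20 12:09:00 to 2024-02-20 12:29:00
3. Overlap period: 2024-02-20 12:09:00 to 2024-02-20 12:15:00
4. Count RESPONSE events in overlap: 0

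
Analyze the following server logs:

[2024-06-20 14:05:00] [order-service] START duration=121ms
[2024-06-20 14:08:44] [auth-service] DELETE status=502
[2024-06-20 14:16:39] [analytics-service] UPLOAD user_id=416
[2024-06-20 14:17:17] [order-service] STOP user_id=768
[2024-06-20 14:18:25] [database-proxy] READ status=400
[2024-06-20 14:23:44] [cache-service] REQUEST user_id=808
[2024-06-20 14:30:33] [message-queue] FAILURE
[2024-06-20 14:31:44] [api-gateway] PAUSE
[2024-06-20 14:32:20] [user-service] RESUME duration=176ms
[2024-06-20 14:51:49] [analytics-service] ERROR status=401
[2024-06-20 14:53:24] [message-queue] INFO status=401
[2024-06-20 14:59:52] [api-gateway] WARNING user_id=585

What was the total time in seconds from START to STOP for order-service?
737

To calculate state duration:

1. Find START event for order-service: 2024-06-20 14:05:00
2. Find STOP event for order-service: 2024-06-20 14:17:17
3. Calculate duration: 2024-06-20 14:17:17 - 2024-06-20 14:05:00 = 737 seconds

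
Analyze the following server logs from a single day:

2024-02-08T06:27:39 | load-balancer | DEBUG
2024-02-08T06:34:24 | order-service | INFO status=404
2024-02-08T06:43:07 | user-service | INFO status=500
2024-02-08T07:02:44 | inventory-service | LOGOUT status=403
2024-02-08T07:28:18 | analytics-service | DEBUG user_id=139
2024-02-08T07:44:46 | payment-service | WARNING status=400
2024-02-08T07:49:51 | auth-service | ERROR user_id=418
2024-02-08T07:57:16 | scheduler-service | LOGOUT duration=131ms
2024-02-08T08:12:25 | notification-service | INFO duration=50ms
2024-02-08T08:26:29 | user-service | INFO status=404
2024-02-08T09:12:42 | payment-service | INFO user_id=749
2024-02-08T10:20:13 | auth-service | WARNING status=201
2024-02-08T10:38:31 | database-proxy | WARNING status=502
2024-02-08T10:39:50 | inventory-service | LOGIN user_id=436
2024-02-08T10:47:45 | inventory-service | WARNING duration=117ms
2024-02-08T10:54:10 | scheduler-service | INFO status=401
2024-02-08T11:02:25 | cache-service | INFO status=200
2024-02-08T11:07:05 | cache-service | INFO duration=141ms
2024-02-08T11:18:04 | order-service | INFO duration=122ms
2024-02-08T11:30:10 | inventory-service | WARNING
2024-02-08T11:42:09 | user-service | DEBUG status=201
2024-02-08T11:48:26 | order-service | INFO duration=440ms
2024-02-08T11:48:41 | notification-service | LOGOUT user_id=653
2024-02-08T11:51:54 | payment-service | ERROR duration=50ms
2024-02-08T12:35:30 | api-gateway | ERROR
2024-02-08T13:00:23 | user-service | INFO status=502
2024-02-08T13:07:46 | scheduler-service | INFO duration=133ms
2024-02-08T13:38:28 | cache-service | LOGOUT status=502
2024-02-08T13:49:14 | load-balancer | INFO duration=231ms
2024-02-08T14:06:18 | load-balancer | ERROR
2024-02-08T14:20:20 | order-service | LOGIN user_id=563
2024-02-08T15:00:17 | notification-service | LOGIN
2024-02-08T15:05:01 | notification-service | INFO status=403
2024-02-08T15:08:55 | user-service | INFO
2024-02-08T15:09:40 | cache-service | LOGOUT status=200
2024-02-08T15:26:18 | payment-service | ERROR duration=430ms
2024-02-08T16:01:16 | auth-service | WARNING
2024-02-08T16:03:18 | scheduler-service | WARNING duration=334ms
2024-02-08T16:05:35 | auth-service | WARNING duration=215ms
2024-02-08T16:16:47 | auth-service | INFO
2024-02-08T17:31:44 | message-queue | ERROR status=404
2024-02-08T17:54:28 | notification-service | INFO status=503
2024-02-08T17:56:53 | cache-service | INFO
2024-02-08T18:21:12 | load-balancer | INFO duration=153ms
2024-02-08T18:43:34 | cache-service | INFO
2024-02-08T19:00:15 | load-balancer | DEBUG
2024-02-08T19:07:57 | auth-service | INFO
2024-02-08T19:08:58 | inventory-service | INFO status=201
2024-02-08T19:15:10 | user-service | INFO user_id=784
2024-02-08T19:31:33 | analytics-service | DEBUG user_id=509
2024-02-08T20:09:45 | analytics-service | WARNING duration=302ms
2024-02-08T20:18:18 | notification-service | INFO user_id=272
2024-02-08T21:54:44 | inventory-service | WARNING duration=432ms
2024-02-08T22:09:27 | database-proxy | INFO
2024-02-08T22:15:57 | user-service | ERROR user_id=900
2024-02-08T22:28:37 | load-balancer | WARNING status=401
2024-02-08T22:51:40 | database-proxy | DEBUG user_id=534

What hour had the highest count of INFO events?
11

To find the peak hour:

1. Group all INFO events by hour
2. Count events in each hour
3. Find hour with maximum count
4. Peak hour: 11 (with 4 events)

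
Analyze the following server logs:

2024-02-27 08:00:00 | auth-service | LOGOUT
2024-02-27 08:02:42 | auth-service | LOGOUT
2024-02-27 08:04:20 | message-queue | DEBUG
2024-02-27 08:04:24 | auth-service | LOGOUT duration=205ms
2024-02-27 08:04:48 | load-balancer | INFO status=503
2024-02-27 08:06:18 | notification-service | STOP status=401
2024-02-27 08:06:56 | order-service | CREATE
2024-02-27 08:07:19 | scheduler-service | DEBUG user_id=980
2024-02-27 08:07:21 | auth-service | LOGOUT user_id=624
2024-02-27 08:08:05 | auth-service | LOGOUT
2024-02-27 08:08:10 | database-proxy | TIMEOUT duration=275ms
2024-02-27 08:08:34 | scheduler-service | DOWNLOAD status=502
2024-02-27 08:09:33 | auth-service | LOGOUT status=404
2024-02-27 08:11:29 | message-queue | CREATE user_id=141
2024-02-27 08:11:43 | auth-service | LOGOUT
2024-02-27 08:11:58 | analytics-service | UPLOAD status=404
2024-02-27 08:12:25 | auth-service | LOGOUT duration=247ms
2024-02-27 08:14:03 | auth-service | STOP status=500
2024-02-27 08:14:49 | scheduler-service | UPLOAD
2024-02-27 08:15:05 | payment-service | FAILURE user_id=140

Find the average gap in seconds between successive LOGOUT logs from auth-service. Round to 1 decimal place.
106.4

To calculate average interval:

1. Find all LOGOUT events for auth-service in order
2. Calculate time gaps between consecutive events
3. Compute mean of gaps: 745 / 7 = 106.4 seconds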